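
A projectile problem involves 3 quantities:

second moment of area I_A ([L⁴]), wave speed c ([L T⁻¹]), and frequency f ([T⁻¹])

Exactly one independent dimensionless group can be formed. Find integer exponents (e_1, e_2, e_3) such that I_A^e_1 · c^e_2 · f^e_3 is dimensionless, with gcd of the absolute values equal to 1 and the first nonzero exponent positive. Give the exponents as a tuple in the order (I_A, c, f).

(1, -4, 4)

L: e_1·(4) + e_2·(1) + e_3·(0) = 0
T: e_1·(0) + e_2·(-1) + e_3·(-1) = 0
Solving this homogeneous linear system for the smallest-integer solution (first nonzero entry positive) gives (1, -4, 4).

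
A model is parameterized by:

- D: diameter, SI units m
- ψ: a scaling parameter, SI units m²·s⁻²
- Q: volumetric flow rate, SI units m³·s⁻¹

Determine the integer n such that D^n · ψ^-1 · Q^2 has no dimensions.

-4

Balance the L exponent: (1)·n from D, plus −(2) + 2·(3) = 4 from the rest, must sum to zero.
n + 4 = 0, so n = -4.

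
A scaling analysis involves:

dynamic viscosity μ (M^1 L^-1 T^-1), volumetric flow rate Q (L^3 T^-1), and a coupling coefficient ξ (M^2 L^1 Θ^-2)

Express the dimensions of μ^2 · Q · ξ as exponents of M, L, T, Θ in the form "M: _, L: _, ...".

Collect each base-dimension exponent across the product:
  M: 2·(1) + (0) + (2) = 4
  L: 2·(-1) + (3) + (1) = 2
  T: 2·(-1) + (-1) + (0) = -3
  Θ: 2·(0) + (0) + (-2) = -2
So the dimensions are [M⁴ L² T⁻³ Θ⁻²].

M: 4, L: 2, T: -3, Θ: -2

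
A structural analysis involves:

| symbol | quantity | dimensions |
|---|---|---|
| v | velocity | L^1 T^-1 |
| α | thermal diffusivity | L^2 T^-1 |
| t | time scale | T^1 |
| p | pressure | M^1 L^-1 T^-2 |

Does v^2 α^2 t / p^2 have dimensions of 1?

Sum the exponent of each base dimension across the product:
  M: 2·[v]_M + 2·[α]_M + [t]_M − 2·[p]_M = 2·(0) + 2·(0) + (0) − 2·(1) = -2
  L: 2·[v]_L + 2·[α]_L + [t]_L − 2·[p]_L = 2·(1) + 2·(2) + (0) − 2·(-1) = 8
  T: 2·[v]_T + 2·[α]_T + [t]_T − 2·[p]_T = 2·(-1) + 2·(-1) + (1) − 2·(-2) = 1
Net dimensions [M⁻² L⁸ T] ≠ [1] — not dimensionless.

no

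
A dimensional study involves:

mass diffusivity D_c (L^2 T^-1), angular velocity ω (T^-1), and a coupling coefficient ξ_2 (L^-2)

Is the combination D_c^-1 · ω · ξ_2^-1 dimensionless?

yes

Sum the exponent of each base dimension across the product:
  L: −[D_c]_L + [ω]_L − [ξ_2]_L = −(2) + (0) − (-2) = 0
  T: −[D_c]_T + [ω]_T − [ξ_2]_T = −(-1) + (-1) − (0) = 0
All base exponents vanish — dimensionless.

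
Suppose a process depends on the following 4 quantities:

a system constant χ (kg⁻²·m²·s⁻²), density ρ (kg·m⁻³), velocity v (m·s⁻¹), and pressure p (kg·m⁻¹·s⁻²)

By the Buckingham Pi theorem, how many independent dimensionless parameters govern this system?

1

There are 4 variables and 3 base dimensions (M, L, T).
The dimension matrix has rank 3.
Independent dimensionless groups: 4 − 3 = 1.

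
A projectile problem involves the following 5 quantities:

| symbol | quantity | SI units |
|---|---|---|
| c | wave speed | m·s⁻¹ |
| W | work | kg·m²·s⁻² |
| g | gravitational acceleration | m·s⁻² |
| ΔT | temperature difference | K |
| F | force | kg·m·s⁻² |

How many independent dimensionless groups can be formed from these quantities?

1

There are 5 variables and 4 base dimensions (M, L, T, Θ).
The dimension matrix has rank 4.
Independent dimensionless groups: 5 − 4 = 1.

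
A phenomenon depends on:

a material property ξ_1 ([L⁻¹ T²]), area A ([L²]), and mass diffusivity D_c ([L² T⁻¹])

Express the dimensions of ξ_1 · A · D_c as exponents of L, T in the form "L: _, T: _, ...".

L: 3, T: 1

Collect each base-dimension exponent across the product:
  L: (-1) + (2) + (2) = 3
  T: (2) + (0) + (-1) = 1
So the dimensions are [L³ T].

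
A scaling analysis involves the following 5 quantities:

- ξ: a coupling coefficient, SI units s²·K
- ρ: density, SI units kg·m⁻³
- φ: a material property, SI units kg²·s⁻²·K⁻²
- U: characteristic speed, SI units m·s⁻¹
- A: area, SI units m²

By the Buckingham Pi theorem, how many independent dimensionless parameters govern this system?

There are 5 variables and 4 base dimensions (M, L, T, Θ).
The dimension matrix has rank 4.
Independent dimensionless groups: 5 − 4 = 1.

1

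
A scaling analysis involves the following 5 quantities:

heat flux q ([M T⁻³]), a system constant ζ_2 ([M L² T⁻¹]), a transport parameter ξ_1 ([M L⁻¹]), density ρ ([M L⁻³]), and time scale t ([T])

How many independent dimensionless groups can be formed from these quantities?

There are 5 variables and 3 base dimensions (M, L, T).
The dimension matrix has rank 3.
Independent dimensionless groups: 5 − 3 = 2.

2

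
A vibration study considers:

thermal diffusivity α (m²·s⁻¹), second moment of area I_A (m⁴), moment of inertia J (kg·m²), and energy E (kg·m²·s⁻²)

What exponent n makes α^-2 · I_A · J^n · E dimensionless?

Balance the M exponent: (1)·n from J, plus −2·(0) + (0) + (1) = 1 from the rest, must sum to zero.
n + 1 = 0, so n = -1.

-1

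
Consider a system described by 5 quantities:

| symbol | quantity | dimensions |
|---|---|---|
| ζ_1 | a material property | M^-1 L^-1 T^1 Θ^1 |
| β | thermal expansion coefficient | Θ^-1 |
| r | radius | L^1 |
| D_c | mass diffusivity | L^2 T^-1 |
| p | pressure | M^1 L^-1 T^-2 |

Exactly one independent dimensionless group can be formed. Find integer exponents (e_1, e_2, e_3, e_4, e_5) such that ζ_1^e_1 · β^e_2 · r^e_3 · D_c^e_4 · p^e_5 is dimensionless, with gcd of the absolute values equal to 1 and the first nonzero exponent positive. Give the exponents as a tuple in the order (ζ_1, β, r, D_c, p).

(1, 1, 4, -1, 1)

M: e_1·(-1) + e_2·(0) + e_3·(0) + e_4·(0) + e_5·(1) = 0
L: e_1·(-1) + e_2·(0) + e_3·(1) + e_4·(2) + e_5·(-1) = 0
T: e_1·(1) + e_2·(0) + e_3·(0) + e_4·(-1) + e_5·(-2) = 0
Θ: e_1·(1) + e_2·(-1) + e_3·(0) + e_4·(0) + e_5·(0) = 0
Solving this homogeneous linear system for the smallest-integer solution (first nonzero entry positive) gives (1, 1, 4, -1, 1).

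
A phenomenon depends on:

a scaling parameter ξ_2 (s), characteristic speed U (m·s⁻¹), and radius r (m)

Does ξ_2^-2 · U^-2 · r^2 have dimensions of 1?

yes

Sum the exponent of each base dimension across the product:
  L: −2·[ξ_2]_L − 2·[U]_L + 2·[r]_L = −2·(0) − 2·(1) + 2·(1) = 0
  T: −2·[ξ_2]_T − 2·[U]_T + 2·[r]_T = −2·(1) − 2·(-1) + 2·(0) = 0
All base exponents vanish — dimensionless.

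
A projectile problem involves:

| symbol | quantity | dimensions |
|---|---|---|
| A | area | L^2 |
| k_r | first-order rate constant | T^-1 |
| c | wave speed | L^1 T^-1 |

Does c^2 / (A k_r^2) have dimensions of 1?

Sum the exponent of each base dimension across the product:
  L: −[A]_L − 2·[k_r]_L + 2·[c]_L = −(2) − 2·(0) + 2·(1) = 0
  T: −[A]_T − 2·[k_r]_T + 2·[c]_T = −(0) − 2·(-1) + 2·(-1) = 0
All base exponents vanish — dimensionless.

yes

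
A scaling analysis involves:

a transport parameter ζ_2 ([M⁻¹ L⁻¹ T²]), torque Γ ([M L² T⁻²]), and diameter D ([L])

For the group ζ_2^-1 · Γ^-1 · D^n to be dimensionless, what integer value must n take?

Balance the L exponent: (1)·n from D, plus −(-1) − (2) = -1 from the rest, must sum to zero.
n − 1 = 0, so n = 1.

1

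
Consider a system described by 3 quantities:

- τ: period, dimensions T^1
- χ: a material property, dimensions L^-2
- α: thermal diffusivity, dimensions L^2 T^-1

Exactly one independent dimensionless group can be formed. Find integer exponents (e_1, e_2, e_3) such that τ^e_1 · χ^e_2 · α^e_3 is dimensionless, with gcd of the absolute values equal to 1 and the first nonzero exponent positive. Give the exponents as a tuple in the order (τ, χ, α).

(1, 1, 1)

L: e_1·(0) + e_2·(-2) + e_3·(2) = 0
T: e_1·(1) + e_2·(0) + e_3·(-1) = 0
Solving this homogeneous linear system for the smallest-integer solution (first nonzero entry positive) gives (1, 1, 1).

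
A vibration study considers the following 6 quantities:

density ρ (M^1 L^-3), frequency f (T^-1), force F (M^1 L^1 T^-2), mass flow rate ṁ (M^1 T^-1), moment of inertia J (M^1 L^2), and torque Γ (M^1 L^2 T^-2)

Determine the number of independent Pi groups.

There are 6 variables and 3 base dimensions (M, L, T).
The dimension matrix has rank 3.
Independent dimensionless groups: 6 − 3 = 3.

3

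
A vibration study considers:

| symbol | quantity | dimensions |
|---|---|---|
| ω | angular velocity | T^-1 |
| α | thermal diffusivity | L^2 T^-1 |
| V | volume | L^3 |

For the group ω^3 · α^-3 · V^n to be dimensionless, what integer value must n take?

2

Balance the L exponent: (3)·n from V, plus 3·(0) − 3·(2) = -6 from the rest, must sum to zero.
3n − 6 = 0, so n = 2.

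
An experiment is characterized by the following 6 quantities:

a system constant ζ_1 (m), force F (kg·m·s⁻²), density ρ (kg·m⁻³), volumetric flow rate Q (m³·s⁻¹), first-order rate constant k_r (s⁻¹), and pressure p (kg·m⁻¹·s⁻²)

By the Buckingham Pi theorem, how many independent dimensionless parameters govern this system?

3

There are 6 variables and 3 base dimensions (M, L, T).
The dimension matrix has rank 3.
Independent dimensionless groups: 6 − 3 = 3.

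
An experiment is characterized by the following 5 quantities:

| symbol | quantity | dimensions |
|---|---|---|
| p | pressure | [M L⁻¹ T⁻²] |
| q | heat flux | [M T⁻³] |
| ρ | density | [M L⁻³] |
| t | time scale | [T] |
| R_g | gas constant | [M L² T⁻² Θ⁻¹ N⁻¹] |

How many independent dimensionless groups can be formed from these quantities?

There are 5 variables and 5 base dimensions (M, L, T, Θ, N).
The dimension matrix has rank 4 (less than 5: the dimension vectors are linearly dependent).
Independent dimensionless groups: 5 − 4 = 1.

1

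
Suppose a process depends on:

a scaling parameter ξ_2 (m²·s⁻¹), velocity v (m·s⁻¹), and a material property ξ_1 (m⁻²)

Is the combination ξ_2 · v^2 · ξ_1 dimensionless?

no

Sum the exponent of each base dimension across the product:
  L: [ξ_2]_L + 2·[v]_L + [ξ_1]_L = (2) + 2·(1) + (-2) = 2
  T: [ξ_2]_T + 2·[v]_T + [ξ_1]_T = (-1) + 2·(-1) + (0) = -3
Net dimensions [L² T⁻³] ≠ [1] — not dimensionless.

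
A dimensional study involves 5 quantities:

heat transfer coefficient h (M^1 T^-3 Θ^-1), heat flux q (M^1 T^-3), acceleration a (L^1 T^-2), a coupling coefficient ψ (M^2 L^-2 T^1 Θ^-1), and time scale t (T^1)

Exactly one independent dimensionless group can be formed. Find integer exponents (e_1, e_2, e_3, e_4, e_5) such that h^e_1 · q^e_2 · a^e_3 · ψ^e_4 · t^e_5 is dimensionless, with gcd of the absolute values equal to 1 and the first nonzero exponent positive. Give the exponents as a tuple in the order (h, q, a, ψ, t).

M: e_1·(1) + e_2·(1) + e_3·(0) + e_4·(2) + e_5·(0) = 0
L: e_1·(0) + e_2·(0) + e_3·(1) + e_4·(-2) + e_5·(0) = 0
T: e_1·(-3) + e_2·(-3) + e_3·(-2) + e_4·(1) + e_5·(1) = 0
Θ: e_1·(-1) + e_2·(0) + e_3·(0) + e_4·(-1) + e_5·(0) = 0
Solving this homogeneous linear system for the smallest-integer solution (first nonzero entry positive) gives (1, 1, -2, -1, 3).

(1, 1, -2, -1, 3)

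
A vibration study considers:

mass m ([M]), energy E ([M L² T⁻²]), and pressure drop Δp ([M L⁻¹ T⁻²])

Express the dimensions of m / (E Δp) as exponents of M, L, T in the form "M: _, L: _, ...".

Collect each base-dimension exponent across the product:
  M: (1) − (1) − (1) = -1
  L: (0) − (2) − (-1) = -1
  T: (0) − (-2) − (-2) = 4
So the dimensions are [M⁻¹ L⁻¹ T⁴].

M: -1, L: -1, T: 4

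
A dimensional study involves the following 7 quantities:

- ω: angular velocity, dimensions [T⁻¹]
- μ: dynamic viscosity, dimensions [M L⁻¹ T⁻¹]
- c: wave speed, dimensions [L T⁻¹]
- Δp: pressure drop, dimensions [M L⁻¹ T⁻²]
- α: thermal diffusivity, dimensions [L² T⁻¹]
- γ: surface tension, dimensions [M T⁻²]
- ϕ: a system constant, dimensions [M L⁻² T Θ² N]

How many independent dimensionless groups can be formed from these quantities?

There are 7 variables and 5 base dimensions (M, L, T, Θ, N).
The dimension matrix has rank 4 (less than 5: the dimension vectors are linearly dependent).
Independent dimensionless groups: 7 − 4 = 3.

3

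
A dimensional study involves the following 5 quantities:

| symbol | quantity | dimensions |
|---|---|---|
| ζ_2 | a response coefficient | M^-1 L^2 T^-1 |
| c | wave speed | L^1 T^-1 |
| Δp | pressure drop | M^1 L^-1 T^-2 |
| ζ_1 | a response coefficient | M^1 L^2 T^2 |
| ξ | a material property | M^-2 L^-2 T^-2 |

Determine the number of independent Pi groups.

2

There are 5 variables and 3 base dimensions (M, L, T).
The dimension matrix has rank 3.
Independent dimensionless groups: 5 − 3 = 2.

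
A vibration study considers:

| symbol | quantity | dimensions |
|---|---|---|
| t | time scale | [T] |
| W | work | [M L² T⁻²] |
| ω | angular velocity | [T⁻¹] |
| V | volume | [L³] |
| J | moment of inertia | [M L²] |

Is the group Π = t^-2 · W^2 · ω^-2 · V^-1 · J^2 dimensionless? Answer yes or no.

Sum the exponent of each base dimension across the product:
  M: −2·[t]_M + 2·[W]_M − 2·[ω]_M − [V]_M + 2·[J]_M = −2·(0) + 2·(1) − 2·(0) − (0) + 2·(1) = 4
  L: −2·[t]_L + 2·[W]_L − 2·[ω]_L − [V]_L + 2·[J]_L = −2·(0) + 2·(2) − 2·(0) − (3) + 2·(2) = 5
  T: −2·[t]_T + 2·[W]_T − 2·[ω]_T − [V]_T + 2·[J]_T = −2·(1) + 2·(-2) − 2·(-1) − (0) + 2·(0) = -4
Net dimensions [M⁴ L⁵ T⁻⁴] ≠ [1] — not dimensionless.

no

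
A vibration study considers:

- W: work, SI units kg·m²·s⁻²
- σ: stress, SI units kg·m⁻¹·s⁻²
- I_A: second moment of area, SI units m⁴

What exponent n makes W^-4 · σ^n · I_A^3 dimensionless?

Balance the M exponent: (1)·n from σ, plus −4·(1) + 3·(0) = -4 from the rest, must sum to zero.
n − 4 = 0, so n = 4.

4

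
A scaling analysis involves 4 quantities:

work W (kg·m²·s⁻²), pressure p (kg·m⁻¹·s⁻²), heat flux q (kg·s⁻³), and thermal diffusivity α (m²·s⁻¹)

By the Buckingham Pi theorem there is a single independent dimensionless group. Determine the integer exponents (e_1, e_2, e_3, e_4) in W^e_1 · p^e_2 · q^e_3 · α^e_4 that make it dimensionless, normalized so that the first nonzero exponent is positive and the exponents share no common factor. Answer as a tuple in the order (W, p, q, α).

(1, -4, 3, -3)

M: e_1·(1) + e_2·(1) + e_3·(1) + e_4·(0) = 0
L: e_1·(2) + e_2·(-1) + e_3·(0) + e_4·(2) = 0
T: e_1·(-2) + e_2·(-2) + e_3·(-3) + e_4·(-1) = 0
Solving this homogeneous linear system for the smallest-integer solution (first nonzero entry positive) gives (1, -4, 3, -3).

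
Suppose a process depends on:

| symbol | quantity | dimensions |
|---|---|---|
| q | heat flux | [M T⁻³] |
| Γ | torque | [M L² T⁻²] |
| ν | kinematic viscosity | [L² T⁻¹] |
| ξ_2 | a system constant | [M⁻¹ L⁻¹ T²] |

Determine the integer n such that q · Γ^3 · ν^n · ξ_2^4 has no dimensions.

-1

Balance the L exponent: (2)·n from ν, plus (0) + 3·(2) + 4·(-1) = 2 from the rest, must sum to zero.
2n + 2 = 0, so n = -1.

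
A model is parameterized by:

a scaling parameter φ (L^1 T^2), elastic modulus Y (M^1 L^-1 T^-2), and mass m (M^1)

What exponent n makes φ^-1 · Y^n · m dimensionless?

Balance the M exponent: (1)·n from Y, plus −(0) + (1) = 1 from the rest, must sum to zero.
n + 1 = 0, so n = -1.

-1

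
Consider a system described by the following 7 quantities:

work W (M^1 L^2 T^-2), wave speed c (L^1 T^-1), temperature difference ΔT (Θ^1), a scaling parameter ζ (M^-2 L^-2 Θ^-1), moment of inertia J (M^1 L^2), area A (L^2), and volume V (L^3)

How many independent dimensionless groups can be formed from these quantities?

There are 7 variables and 4 base dimensions (M, L, T, Θ).
The dimension matrix has rank 4.
Independent dimensionless groups: 7 − 4 = 3.

3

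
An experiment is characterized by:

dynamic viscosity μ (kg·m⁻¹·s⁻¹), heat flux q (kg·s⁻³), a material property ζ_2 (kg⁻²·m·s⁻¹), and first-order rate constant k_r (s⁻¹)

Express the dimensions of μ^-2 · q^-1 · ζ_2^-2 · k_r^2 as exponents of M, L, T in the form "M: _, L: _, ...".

Collect each base-dimension exponent across the product:
  M: −2·(1) − (1) − 2·(-2) + 2·(0) = 1
  L: −2·(-1) − (0) − 2·(1) + 2·(0) = 0
  T: −2·(-1) − (-3) − 2·(-1) + 2·(-1) = 5
So the dimensions are [M T⁵].

M: 1, L: 0, T: 5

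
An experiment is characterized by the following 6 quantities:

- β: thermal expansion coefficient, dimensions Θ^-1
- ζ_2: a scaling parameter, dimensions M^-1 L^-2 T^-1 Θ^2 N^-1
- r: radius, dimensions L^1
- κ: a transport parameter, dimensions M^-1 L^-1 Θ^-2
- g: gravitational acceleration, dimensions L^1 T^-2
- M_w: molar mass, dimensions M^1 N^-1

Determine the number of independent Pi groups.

1

There are 6 variables and 5 base dimensions (M, L, T, Θ, N).
The dimension matrix has rank 5.
Independent dimensionless groups: 6 − 5 = 1.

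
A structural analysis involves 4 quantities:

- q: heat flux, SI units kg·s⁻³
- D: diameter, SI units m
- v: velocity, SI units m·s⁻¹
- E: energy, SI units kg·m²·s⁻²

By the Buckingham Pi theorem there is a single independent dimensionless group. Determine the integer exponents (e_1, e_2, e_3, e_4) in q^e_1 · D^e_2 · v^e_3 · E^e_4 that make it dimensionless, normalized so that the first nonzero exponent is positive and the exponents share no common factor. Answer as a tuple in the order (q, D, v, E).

(1, 3, -1, -1)

M: e_1·(1) + e_2·(0) + e_3·(0) + e_4·(1) = 0
L: e_1·(0) + e_2·(1) + e_3·(1) + e_4·(2) = 0
T: e_1·(-3) + e_2·(0) + e_3·(-1) + e_4·(-2) = 0
Solving this homogeneous linear system for the smallest-integer solution (first nonzero entry positive) gives (1, 3, -1, -1).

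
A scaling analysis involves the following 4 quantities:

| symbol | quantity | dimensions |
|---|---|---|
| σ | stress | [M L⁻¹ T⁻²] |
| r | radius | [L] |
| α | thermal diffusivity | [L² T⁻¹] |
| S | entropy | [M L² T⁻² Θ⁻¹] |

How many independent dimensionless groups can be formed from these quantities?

0

There are 4 variables and 4 base dimensions (M, L, T, Θ).
The dimension matrix has rank 4.
Independent dimensionless groups: 4 − 4 = 0.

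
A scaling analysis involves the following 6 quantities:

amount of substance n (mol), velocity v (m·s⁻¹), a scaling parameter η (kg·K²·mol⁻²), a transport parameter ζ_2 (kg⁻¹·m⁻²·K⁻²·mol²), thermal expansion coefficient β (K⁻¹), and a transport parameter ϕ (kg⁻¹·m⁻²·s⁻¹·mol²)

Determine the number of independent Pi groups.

1

There are 6 variables and 5 base dimensions (M, L, T, Θ, N).
The dimension matrix has rank 5.
Independent dimensionless groups: 6 − 5 = 1.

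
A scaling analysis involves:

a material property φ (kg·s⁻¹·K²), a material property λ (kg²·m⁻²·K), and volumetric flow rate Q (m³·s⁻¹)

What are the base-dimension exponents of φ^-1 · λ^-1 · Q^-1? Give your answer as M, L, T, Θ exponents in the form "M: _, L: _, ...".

Collect each base-dimension exponent across the product:
  M: −(1) − (2) − (0) = -3
  L: −(0) − (-2) − (3) = -1
  T: −(-1) − (0) − (-1) = 2
  Θ: −(2) − (1) − (0) = -3
So the dimensions are [M⁻³ L⁻¹ T² Θ⁻³].

M: -3, L: -1, T: 2, Θ: -3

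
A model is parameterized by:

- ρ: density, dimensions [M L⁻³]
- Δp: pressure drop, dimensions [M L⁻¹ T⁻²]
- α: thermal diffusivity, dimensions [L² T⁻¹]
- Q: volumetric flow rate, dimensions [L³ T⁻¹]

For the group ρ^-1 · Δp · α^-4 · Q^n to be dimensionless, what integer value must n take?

2

Balance the L exponent: (3)·n from Q, plus −(-3) + (-1) − 4·(2) = -6 from the rest, must sum to zero.
3n − 6 = 0, so n = 2.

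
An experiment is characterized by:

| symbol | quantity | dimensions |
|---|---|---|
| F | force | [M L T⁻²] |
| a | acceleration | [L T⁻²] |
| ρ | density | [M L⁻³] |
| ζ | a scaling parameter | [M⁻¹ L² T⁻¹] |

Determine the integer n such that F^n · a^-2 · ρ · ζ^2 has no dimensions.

1

Balance the M exponent: (1)·n from F, plus −2·(0) + (1) + 2·(-1) = -1 from the rest, must sum to zero.
n − 1 = 0, so n = 1.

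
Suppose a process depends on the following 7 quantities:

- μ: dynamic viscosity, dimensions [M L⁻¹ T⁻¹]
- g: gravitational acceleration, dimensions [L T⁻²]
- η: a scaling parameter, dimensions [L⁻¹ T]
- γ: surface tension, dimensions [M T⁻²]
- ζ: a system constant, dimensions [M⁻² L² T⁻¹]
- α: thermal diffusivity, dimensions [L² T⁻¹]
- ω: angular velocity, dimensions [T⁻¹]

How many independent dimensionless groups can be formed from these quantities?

There are 7 variables and 3 base dimensions (M, L, T).
The dimension matrix has rank 3.
Independent dimensionless groups: 7 − 3 = 4.

4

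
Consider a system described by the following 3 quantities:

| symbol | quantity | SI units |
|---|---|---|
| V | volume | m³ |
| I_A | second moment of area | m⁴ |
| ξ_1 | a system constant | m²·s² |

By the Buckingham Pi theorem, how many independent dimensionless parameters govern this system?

There are 3 variables and 2 base dimensions (L, T).
The dimension matrix has rank 2.
Independent dimensionless groups: 3 − 2 = 1.

1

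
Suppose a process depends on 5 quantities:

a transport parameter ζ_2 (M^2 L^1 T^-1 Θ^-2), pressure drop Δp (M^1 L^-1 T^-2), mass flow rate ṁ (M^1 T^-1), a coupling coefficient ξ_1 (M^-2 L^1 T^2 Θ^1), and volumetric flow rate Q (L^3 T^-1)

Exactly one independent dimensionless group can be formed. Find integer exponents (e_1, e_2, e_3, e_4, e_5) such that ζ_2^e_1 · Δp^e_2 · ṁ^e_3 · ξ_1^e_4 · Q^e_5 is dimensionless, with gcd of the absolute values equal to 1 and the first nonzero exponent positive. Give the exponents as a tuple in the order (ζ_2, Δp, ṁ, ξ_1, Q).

(2, 3, 1, 4, -1)

M: e_1·(2) + e_2·(1) + e_3·(1) + e_4·(-2) + e_5·(0) = 0
L: e_1·(1) + e_2·(-1) + e_3·(0) + e_4·(1) + e_5·(3) = 0
T: e_1·(-1) + e_2·(-2) + e_3·(-1) + e_4·(2) + e_5·(-1) = 0
Θ: e_1·(-2) + e_2·(0) + e_3·(0) + e_4·(1) + e_5·(0) = 0
Solving this homogeneous linear system for the smallest-integer solution (first nonzero entry positive) gives (2, 3, 1, 4, -1).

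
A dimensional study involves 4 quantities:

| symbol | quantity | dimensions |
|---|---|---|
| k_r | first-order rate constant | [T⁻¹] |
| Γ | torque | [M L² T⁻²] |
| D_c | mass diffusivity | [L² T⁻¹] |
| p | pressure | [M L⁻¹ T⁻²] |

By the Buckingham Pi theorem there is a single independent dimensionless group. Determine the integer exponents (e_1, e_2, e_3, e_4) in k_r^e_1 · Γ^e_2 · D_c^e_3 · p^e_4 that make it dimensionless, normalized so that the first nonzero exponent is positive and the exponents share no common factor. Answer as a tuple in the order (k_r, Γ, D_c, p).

(3, 2, -3, -2)

M: e_1·(0) + e_2·(1) + e_3·(0) + e_4·(1) = 0
L: e_1·(0) + e_2·(2) + e_3·(2) + e_4·(-1) = 0
T: e_1·(-1) + e_2·(-2) + e_3·(-1) + e_4·(-2) = 0
Solving this homogeneous linear system for the smallest-integer solution (first nonzero entry positive) gives (3, 2, -3, -2).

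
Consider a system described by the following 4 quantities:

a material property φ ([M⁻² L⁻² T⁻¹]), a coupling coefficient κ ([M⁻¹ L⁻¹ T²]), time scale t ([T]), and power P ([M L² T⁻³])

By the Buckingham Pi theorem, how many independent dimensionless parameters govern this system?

There are 4 variables and 3 base dimensions (M, L, T).
The dimension matrix has rank 3.
Independent dimensionless groups: 4 − 3 = 1.

1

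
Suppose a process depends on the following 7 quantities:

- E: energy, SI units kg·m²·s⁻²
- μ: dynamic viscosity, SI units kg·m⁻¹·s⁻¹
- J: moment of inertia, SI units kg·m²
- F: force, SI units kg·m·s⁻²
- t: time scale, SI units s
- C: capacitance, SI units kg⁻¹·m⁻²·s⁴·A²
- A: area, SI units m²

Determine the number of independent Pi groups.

3

There are 7 variables and 4 base dimensions (M, L, T, I).
The dimension matrix has rank 4.
Independent dimensionless groups: 7 − 4 = 3.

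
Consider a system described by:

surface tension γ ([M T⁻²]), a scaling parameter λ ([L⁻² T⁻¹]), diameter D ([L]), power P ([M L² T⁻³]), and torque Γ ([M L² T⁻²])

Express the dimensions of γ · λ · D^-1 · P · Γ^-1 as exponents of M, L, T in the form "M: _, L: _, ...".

Collect each base-dimension exponent across the product:
  M: (1) + (0) − (0) + (1) − (1) = 1
  L: (0) + (-2) − (1) + (2) − (2) = -3
  T: (-2) + (-1) − (0) + (-3) − (-2) = -4
So the dimensions are [M L⁻³ T⁻⁴].

M: 1, L: -3, T: -4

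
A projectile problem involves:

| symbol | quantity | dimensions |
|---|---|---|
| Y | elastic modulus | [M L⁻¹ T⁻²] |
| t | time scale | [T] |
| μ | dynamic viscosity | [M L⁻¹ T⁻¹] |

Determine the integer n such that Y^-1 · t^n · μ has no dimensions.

Balance the T exponent: (1)·n from t, plus −(-2) + (-1) = 1 from the rest, must sum to zero.
n + 1 = 0, so n = -1.

-1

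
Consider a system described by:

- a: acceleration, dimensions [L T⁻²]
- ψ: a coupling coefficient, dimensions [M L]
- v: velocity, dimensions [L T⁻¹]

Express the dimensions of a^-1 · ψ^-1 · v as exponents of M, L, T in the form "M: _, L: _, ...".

M: -1, L: -1, T: 1

Collect each base-dimension exponent across the product:
  M: −(0) − (1) + (0) = -1
  L: −(1) − (1) + (1) = -1
  T: −(-2) − (0) + (-1) = 1
So the dimensions are [M⁻¹ L⁻¹ T].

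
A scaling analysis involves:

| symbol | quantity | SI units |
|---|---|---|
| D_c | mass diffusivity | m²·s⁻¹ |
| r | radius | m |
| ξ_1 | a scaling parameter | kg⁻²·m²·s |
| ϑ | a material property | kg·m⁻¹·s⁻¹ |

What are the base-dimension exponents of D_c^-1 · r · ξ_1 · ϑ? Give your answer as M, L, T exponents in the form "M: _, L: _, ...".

M: -1, L: 0, T: 1

Collect each base-dimension exponent across the product:
  M: −(0) + (0) + (-2) + (1) = -1
  L: −(2) + (1) + (2) + (-1) = 0
  T: −(-1) + (0) + (1) + (-1) = 1
So the dimensions are [M⁻¹ T].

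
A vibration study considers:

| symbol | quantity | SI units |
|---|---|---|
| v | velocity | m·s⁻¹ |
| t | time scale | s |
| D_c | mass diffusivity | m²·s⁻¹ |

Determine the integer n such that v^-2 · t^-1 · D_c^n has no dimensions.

Balance the L exponent: (2)·n from D_c, plus −2·(1) − (0) = -2 from the rest, must sum to zero.
2n − 2 = 0, so n = 1.

1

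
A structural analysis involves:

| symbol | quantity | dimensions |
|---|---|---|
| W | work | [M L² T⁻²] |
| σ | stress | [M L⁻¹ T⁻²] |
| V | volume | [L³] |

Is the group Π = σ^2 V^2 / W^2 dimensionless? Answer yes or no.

Sum the exponent of each base dimension across the product:
  M: −2·[W]_M + 2·[σ]_M + 2·[V]_M = −2·(1) + 2·(1) + 2·(0) = 0
  L: −2·[W]_L + 2·[σ]_L + 2·[V]_L = −2·(2) + 2·(-1) + 2·(3) = 0
  T: −2·[W]_T + 2·[σ]_T + 2·[V]_T = −2·(-2) + 2·(-2) + 2·(0) = 0
All base exponents vanish — dimensionless.

yes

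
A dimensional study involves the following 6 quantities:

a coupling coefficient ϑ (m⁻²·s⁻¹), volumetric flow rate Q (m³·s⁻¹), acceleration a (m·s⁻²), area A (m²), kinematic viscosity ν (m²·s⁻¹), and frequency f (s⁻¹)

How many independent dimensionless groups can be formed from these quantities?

4

There are 6 variables and 2 base dimensions (L, T).
The dimension matrix has rank 2.
Independent dimensionless groups: 6 − 2 = 4.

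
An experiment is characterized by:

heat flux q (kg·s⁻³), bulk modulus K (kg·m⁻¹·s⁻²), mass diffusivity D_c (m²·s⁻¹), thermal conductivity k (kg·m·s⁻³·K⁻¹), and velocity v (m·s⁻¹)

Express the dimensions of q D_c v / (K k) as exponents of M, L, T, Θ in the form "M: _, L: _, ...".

Collect each base-dimension exponent across the product:
  M: (1) − (1) + (0) − (1) + (0) = -1
  L: (0) − (-1) + (2) − (1) + (1) = 3
  T: (-3) − (-2) + (-1) − (-3) + (-1) = 0
  Θ: (0) − (0) + (0) − (-1) + (0) = 1
So the dimensions are [M⁻¹ L³ Θ].

M: -1, L: 3, T: 0, Θ: 1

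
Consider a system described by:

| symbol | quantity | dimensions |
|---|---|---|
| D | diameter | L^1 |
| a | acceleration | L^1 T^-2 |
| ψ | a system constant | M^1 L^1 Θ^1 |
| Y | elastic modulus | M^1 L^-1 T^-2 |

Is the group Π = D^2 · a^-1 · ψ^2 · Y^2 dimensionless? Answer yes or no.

no

Sum the exponent of each base dimension across the product:
  M: 2·[D]_M − [a]_M + 2·[ψ]_M + 2·[Y]_M = 2·(0) − (0) + 2·(1) + 2·(1) = 4
  L: 2·[D]_L − [a]_L + 2·[ψ]_L + 2·[Y]_L = 2·(1) − (1) + 2·(1) + 2·(-1) = 1
  T: 2·[D]_T − [a]_T + 2·[ψ]_T + 2·[Y]_T = 2·(0) − (-2) + 2·(0) + 2·(-2) = -2
  Θ: 2·[D]_Θ − [a]_Θ + 2·[ψ]_Θ + 2·[Y]_Θ = 2·(0) − (0) + 2·(1) + 2·(0) = 2
Net dimensions [M⁴ L T⁻² Θ²] ≠ [1] — not dimensionless.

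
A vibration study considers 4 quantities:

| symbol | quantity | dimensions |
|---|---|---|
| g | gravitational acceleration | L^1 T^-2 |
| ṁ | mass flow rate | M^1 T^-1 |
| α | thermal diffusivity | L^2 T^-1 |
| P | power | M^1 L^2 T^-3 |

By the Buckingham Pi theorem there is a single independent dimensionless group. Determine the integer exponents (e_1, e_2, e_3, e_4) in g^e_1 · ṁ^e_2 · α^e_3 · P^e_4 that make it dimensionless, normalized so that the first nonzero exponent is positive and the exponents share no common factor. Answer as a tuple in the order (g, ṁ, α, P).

(2, 3, 2, -3)

M: e_1·(0) + e_2·(1) + e_3·(0) + e_4·(1) = 0
L: e_1·(1) + e_2·(0) + e_3·(2) + e_4·(2) = 0
T: e_1·(-2) + e_2·(-1) + e_3·(-1) + e_4·(-3) = 0
Solving this homogeneous linear system for the smallest-integer solution (first nonzero entry positive) gives (2, 3, 2, -3).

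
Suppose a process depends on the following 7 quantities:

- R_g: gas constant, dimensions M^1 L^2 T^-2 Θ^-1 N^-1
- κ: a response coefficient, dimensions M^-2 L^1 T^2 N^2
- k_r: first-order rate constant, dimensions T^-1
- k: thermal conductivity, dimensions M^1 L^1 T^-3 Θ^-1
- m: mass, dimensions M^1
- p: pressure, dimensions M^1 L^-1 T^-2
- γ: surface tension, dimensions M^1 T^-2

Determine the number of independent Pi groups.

2

There are 7 variables and 5 base dimensions (M, L, T, Θ, N).
The dimension matrix has rank 5.
Independent dimensionless groups: 7 − 5 = 2.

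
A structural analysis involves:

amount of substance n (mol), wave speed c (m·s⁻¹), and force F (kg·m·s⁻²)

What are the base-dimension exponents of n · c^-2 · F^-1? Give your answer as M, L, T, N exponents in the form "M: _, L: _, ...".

M: -1, L: -3, T: 4, N: 1

Collect each base-dimension exponent across the product:
  M: (0) − 2·(0) − (1) = -1
  L: (0) − 2·(1) − (1) = -3
  T: (0) − 2·(-1) − (-2) = 4
  N: (1) − 2·(0) − (0) = 1
So the dimensions are [M⁻¹ L⁻³ T⁴ N].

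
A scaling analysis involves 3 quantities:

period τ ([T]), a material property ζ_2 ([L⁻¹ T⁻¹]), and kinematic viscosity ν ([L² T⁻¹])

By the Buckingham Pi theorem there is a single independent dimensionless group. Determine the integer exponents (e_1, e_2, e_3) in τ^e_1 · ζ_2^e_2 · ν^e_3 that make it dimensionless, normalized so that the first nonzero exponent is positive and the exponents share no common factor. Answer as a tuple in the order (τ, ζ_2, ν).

(3, 2, 1)

L: e_1·(0) + e_2·(-1) + e_3·(2) = 0
T: e_1·(1) + e_2·(-1) + e_3·(-1) = 0
Solving this homogeneous linear system for the smallest-integer solution (first nonzero entry positive) gives (3, 2, 1).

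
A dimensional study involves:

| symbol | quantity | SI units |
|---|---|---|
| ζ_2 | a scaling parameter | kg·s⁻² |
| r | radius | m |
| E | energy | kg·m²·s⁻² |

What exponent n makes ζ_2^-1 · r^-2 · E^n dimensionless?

Balance the M exponent: (1)·n from E, plus −(1) − 2·(0) = -1 from the rest, must sum to zero.
n − 1 = 0, so n = 1.

1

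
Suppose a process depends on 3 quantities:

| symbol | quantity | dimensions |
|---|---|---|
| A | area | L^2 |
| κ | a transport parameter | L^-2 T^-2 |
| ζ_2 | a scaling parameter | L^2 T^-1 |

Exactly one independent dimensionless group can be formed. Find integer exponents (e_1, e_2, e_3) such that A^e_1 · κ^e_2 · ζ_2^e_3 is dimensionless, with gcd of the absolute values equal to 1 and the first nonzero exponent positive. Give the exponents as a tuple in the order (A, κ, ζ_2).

L: e_1·(2) + e_2·(-2) + e_3·(2) = 0
T: e_1·(0) + e_2·(-2) + e_3·(-1) = 0
Solving this homogeneous linear system for the smallest-integer solution (first nonzero entry positive) gives (3, 1, -2).

(3, 1, -2)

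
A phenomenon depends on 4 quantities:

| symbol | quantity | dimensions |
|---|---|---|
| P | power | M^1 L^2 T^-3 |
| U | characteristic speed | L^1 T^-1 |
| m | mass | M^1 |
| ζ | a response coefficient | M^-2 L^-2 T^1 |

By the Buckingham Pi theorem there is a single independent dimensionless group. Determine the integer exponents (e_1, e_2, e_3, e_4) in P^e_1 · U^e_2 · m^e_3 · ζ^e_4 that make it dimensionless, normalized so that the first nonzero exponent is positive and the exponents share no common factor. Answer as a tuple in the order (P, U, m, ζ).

M: e_1·(1) + e_2·(0) + e_3·(1) + e_4·(-2) = 0
L: e_1·(2) + e_2·(1) + e_3·(0) + e_4·(-2) = 0
T: e_1·(-3) + e_2·(-1) + e_3·(0) + e_4·(1) = 0
Solving this homogeneous linear system for the smallest-integer solution (first nonzero entry positive) gives (1, -4, -3, -1).

(1, -4, -3, -1)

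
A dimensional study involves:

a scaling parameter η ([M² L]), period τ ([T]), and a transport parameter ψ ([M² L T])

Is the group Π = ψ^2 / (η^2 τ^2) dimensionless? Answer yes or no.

yes

Sum the exponent of each base dimension across the product:
  M: −2·[η]_M − 2·[τ]_M + 2·[ψ]_M = −2·(2) − 2·(0) + 2·(2) = 0
  L: −2·[η]_L − 2·[τ]_L + 2·[ψ]_L = −2·(1) − 2·(0) + 2·(1) = 0
  T: −2·[η]_T − 2·[τ]_T + 2·[ψ]_T = −2·(0) − 2·(1) + 2·(1) = 0
All base exponents vanish — dimensionless.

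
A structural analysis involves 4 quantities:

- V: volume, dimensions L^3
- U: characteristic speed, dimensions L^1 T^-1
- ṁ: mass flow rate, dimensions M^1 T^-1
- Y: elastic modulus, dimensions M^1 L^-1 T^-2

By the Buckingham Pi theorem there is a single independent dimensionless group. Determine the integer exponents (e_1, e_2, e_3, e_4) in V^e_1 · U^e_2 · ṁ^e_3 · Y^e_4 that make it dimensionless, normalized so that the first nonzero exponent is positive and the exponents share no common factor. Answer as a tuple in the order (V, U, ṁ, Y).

(2, -3, -3, 3)

M: e_1·(0) + e_2·(0) + e_3·(1) + e_4·(1) = 0
L: e_1·(3) + e_2·(1) + e_3·(0) + e_4·(-1) = 0
T: e_1·(0) + e_2·(-1) + e_3·(-1) + e_4·(-2) = 0
Solving this homogeneous linear system for the smallest-integer solution (first nonzero entry positive) gives (2, -3, -3, 3).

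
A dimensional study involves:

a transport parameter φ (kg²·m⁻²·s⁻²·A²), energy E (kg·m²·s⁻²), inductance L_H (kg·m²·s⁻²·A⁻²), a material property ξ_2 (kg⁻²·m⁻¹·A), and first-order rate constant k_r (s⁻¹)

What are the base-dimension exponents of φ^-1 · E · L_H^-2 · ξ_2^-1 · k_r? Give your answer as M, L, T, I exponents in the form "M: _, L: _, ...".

M: -1, L: 1, T: 3, I: 1

Collect each base-dimension exponent across the product:
  M: −(2) + (1) − 2·(1) − (-2) + (0) = -1
  L: −(-2) + (2) − 2·(2) − (-1) + (0) = 1
  T: −(-2) + (-2) − 2·(-2) − (0) + (-1) = 3
  I: −(2) + (0) − 2·(-2) − (1) + (0) = 1
So the dimensions are [M⁻¹ L T³ I].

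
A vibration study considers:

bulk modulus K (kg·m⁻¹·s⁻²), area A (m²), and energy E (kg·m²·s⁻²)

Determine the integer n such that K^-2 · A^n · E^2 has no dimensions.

Balance the L exponent: (2)·n from A, plus −2·(-1) + 2·(2) = 6 from the rest, must sum to zero.
2n + 6 = 0, so n = -3.

-3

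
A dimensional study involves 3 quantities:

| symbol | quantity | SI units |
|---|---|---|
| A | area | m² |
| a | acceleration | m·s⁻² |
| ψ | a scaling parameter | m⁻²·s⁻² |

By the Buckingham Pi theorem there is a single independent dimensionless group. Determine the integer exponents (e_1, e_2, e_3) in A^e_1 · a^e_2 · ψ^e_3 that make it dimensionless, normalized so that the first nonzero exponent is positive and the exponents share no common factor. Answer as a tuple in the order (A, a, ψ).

L: e_1·(2) + e_2·(1) + e_3·(-2) = 0
T: e_1·(0) + e_2·(-2) + e_3·(-2) = 0
Solving this homogeneous linear system for the smallest-integer solution (first nonzero entry positive) gives (3, -2, 2).

(3, -2, 2)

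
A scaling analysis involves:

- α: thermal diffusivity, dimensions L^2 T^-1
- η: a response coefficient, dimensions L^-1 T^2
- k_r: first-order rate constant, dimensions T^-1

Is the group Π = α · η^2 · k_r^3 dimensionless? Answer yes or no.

Sum the exponent of each base dimension across the product:
  M: [α]_M + 2·[η]_M + 3·[k_r]_M = (0) + 2·(0) + 3·(0) = 0
  L: [α]_L + 2·[η]_L + 3·[k_r]_L = (2) + 2·(-1) + 3·(0) = 0
  T: [α]_T + 2·[η]_T + 3·[k_r]_T = (-1) + 2·(2) + 3·(-1) = 0
All base exponents vanish — dimensionless.

yes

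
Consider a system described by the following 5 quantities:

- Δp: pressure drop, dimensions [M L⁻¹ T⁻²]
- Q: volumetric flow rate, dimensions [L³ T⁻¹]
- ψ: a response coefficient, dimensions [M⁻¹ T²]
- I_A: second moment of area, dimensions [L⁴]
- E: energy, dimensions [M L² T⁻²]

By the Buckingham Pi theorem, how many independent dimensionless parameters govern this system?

There are 5 variables and 3 base dimensions (M, L, T).
The dimension matrix has rank 3.
Independent dimensionless groups: 5 − 3 = 2.

2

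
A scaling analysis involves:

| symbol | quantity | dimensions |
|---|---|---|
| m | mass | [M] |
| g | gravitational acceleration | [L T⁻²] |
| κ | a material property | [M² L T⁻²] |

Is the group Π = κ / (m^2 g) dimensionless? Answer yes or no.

Sum the exponent of each base dimension across the product:
  M: −2·[m]_M − [g]_M + [κ]_M = −2·(1) − (0) + (2) = 0
  L: −2·[m]_L − [g]_L + [κ]_L = −2·(0) − (1) + (1) = 0
  T: −2·[m]_T − [g]_T + [κ]_T = −2·(0) − (-2) + (-2) = 0
All base exponents vanish — dimensionless.

yes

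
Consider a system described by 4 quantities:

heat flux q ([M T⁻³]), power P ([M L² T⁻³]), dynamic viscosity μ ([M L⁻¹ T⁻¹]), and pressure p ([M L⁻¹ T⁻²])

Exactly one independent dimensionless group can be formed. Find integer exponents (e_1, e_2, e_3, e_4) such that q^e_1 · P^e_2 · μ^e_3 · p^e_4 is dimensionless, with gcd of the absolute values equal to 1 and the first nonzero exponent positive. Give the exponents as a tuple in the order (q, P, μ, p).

(3, -1, 2, -4)

M: e_1·(1) + e_2·(1) + e_3·(1) + e_4·(1) = 0
L: e_1·(0) + e_2·(2) + e_3·(-1) + e_4·(-1) = 0
T: e_1·(-3) + e_2·(-3) + e_3·(-1) + e_4·(-2) = 0
Solving this homogeneous linear system for the smallest-integer solution (first nonzero entry positive) gives (3, -1, 2, -4).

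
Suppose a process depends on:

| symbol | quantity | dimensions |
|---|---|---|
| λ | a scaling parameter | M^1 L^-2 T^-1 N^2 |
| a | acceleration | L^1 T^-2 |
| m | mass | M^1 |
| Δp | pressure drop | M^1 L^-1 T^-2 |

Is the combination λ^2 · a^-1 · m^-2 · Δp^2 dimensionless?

Sum the exponent of each base dimension across the product:
  M: 2·[λ]_M − [a]_M − 2·[m]_M + 2·[Δp]_M = 2·(1) − (0) − 2·(1) + 2·(1) = 2
  L: 2·[λ]_L − [a]_L − 2·[m]_L + 2·[Δp]_L = 2·(-2) − (1) − 2·(0) + 2·(-1) = -7
  T: 2·[λ]_T − [a]_T − 2·[m]_T + 2·[Δp]_T = 2·(-1) − (-2) − 2·(0) + 2·(-2) = -4
  N: 2·[λ]_N − [a]_N − 2·[m]_N + 2·[Δp]_N = 2·(2) − (0) − 2·(0) + 2·(0) = 4
Net dimensions [M² L⁻⁷ T⁻⁴ N⁴] ≠ [1] — not dimensionless.

no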